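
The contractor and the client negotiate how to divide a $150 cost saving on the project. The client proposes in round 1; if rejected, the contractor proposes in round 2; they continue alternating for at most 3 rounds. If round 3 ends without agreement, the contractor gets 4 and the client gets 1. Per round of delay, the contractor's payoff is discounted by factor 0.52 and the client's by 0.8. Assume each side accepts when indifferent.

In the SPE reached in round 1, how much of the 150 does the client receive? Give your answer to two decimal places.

Round 3 (the client proposes): the contractor gets 4 if talks fail, so the client offers 4 and keeps 146.
Round 2 (the contractor proposes): the client can get 146 next round, worth 0.8 × 146 = 116.8 now; the contractor offers that and keeps 33.2.
Round 1 (the client proposes): the contractor can get 33.2 next round, worth 0.52 × 33.2 = 17.264 now, so the client offers 17.264, keeping 132.736.

132.74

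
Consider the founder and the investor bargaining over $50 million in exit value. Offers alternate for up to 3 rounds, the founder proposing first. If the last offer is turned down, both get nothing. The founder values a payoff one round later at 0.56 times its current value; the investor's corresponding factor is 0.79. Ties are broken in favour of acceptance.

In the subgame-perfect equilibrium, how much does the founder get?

32.62

Round 3 (the founder proposes): rejection yields 0 for the investor; the founder offers 0 and keeps 50.
Round 2 (the investor proposes): the founder can get 50 next round, worth 0.56 × 50 = 28 now. The investor offers 28 and keeps 50 − 28 = 22.
Round 1 (the founder proposes): the investor can get 22 next round, worth 0.79 × 22 = 17.38 now. The founder offers 17.38 and keeps 50 − 17.38 = 32.62.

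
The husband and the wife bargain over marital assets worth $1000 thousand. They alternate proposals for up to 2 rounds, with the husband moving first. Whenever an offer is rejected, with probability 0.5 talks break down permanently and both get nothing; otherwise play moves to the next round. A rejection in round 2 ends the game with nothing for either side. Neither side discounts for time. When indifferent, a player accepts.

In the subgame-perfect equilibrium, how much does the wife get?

Round 2 (the wife proposes): the husband will accept anything ≥ 0, so the wife offers 0 and keeps 1000.
Round 1 (the husband proposes): rejecting gives the wife an expected 0.5 × 1000 = 500. The husband offers 500 and keeps 1000 − 500 = 500.

500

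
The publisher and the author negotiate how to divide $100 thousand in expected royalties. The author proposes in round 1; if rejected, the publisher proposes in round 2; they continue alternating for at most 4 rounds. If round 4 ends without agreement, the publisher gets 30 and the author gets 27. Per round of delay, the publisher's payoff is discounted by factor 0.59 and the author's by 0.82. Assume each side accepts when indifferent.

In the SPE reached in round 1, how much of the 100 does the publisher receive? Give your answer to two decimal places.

Solve by backward induction from round 4.
Round 4 (the publisher proposes): the author gets 27 if talks fail, so the publisher offers 27 and keeps 73.
Round 3 (the author proposes): the publisher can get 73 next round, worth 0.59 × 73 = 43.07 now. The author offers 43.07 and keeps 100 − 43.07 = 56.93.
Round 2 (the publisher proposes): the author can get 56.93 next round, worth 0.82 × 56.93 = 46.6826 now; the publisher offers that and keeps 53.3174.
Round 1 (the author proposes): the publisher can get 53.3174 next round, worth 0.59 × 53.3174 = 31.457266 now. The author offers 31.457266 and keeps 100 − 31.457266 = 68.542734.

31.46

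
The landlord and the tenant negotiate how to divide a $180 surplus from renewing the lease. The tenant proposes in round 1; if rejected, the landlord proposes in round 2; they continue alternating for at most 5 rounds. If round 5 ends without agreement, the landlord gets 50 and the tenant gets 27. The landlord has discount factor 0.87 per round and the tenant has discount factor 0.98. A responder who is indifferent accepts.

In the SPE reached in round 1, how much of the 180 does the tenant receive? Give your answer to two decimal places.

137.85

Work backward from the last round.
Round 5 (the tenant proposes): the landlord gets 50 if talks fail, so the tenant offers 50 and keeps 130.
Round 4 (the landlord proposes): the tenant can get 130 next round, worth 0.98 × 130 = 127.4 now; the landlord offers that and keeps 52.6.
Round 3 (the tenant proposes): the landlord can get 52.6 next round, worth 0.87 × 52.6 = 45.762 now, so the tenant offers 45.762, keeping 134.238.
Round 2 (the landlord proposes): the tenant can get 134.238 next round, worth 0.98 × 134.238 = 131.55324 now, so the landlord offers 131.55324, keeping 48.44676.
Round 1 (the tenant proposes): the landlord can get 48.44676 next round, worth 0.87 × 48.44676 = 42.1486812 now, so the tenant offers 42.1486812, keeping 137.8513188.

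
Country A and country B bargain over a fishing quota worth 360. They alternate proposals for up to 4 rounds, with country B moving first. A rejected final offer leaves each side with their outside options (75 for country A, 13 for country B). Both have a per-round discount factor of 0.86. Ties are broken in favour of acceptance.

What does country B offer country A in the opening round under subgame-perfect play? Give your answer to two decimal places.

By backward induction:
Round 4 (country A proposes): country B gets 13 if talks fail, so country A offers 13 and keeps 347.
Round 3 (country B proposes): country A can get 347 next round, worth 0.86 × 347 = 298.42 now, so country B offers 298.42, keeping 61.58.
Round 2 (country A proposes): country B can get 61.58 next round, worth 0.86 × 61.58 = 52.9588 now; country A offers that and keeps 307.0412.
Round 1 (country B proposes): country A can get 307.0412 next round, worth 0.86 × 307.0412 = 264.055432 now; country B offers that and keeps 95.944568.

264.06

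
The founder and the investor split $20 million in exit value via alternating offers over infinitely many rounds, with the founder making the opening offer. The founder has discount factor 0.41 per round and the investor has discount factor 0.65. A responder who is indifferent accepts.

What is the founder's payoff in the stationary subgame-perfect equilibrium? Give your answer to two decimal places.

In a stationary SPE each proposer offers the other exactly their discounted continuation value.
If the founder keeps x when proposing and the investor keeps y when proposing, then x = 20 − 0.65y and y = 20 − 0.41x.
Solving: x = 20(1 − 0.65) / (1 − 0.41·0.65) = 7 / 0.7335 ≈ 9.5433.
The investor gets 20 − 9.5433 ≈ 10.4567.

9.54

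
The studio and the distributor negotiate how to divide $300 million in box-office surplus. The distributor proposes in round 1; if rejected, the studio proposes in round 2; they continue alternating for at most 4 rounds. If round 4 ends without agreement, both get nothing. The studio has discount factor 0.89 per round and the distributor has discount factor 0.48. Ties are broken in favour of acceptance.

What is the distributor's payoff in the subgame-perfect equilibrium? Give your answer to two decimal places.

Round 4 (the studio proposes): rejection yields 0 for the distributor; the studio offers 0 and keeps 300.
Round 3 (the distributor proposes): the studio can get 300 next round, worth 0.89 × 300 = 267 now, so the distributor offers 267, keeping 33.
Round 2 (the studio proposes): the distributor can get 33 next round, worth 0.48 × 33 = 15.84 now, so the studio offers 15.84, keeping 284.16.
Round 1 (the distributor proposes): the studio can get 284.16 next round, worth 0.89 × 284.16 = 252.9024 now, so the distributor offers 252.9024, keeping 47.0976.

47.10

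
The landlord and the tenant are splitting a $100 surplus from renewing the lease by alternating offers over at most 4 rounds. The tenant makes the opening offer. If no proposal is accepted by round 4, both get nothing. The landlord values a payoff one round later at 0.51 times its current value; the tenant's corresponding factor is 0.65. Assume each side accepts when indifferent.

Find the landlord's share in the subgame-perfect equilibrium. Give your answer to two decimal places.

34.76

Round 4 (the landlord proposes): the tenant will accept anything ≥ 0, so the landlord offers 0 and keeps 100.
Round 3 (the tenant proposes): the landlord can get 100 next round, worth 0.51 × 100 = 51 now; the tenant offers that and keeps 49.
Round 2 (the landlord proposes): the tenant can get 49 next round, worth 0.65 × 49 = 31.85 now; the landlord offers that and keeps 68.15.
Round 1 (the tenant proposes): the landlord can get 68.15 next round, worth 0.51 × 68.15 = 34.7565 now; the tenant offers that and keeps 65.2435.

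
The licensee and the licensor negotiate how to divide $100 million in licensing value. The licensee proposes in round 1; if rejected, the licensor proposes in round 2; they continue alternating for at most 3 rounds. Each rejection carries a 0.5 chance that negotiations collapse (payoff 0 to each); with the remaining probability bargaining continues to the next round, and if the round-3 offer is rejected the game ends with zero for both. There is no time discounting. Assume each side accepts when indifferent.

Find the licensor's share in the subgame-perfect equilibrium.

25

By backward induction:
Round 3 (the licensee proposes): the licensor will accept anything ≥ 0, so the licensee offers 0 and keeps 100.
Round 2 (the licensor proposes): rejecting gives the licensee an expected 0.5 × 100 = 50, so the licensor offers 50, keeping 50.
Round 1 (the licensee proposes): rejecting gives the licensor an expected 0.5 × 50 = 25, so the licensee offers 25, keeping 75.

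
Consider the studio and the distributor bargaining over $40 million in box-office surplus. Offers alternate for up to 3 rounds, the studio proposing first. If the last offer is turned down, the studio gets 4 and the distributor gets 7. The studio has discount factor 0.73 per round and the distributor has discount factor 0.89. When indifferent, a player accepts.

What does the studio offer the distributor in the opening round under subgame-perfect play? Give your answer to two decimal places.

Round 3 (the studio proposes): the distributor gets 7 if talks fail, so the studio offers 7 and keeps 33.
Round 2 (the distributor proposes): the studio can get 33 next round, worth 0.73 × 33 = 24.09 now. The distributor offers 24.09 and keeps 40 − 24.09 = 15.91.
Round 1 (the studio proposes): the distributor can get 15.91 next round, worth 0.89 × 15.91 = 14.1599 now. The studio offers 14.1599 and keeps 40 − 14.1599 = 25.8401.

14.16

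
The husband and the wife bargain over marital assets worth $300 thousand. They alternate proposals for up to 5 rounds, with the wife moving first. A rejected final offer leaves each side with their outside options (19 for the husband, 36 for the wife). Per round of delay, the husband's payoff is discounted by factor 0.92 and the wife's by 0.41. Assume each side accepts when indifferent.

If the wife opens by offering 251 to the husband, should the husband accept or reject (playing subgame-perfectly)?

Accept

Round 5 (the wife proposes): the husband gets 19 if talks fail, so the wife offers 19 and keeps 281.
Round 4 (the husband proposes): the wife can get 281 next round, worth 0.41 × 281 = 115.21 now. The husband offers 115.21 and keeps 300 − 115.21 = 184.79.
Round 3 (the wife proposes): the husband can get 184.79 next round, worth 0.92 × 184.79 = 170.0068 now. The wife offers 170.0068 and keeps 300 − 170.0068 = 129.9932.
Round 2 (the husband proposes): the wife can get 129.9932 next round, worth 0.41 × 129.9932 = 53.297212 now, so the husband offers 53.297212, keeping 246.702788.
So by rejecting in round 1, the husband gets 246.702788 next round, worth 0.92 × 246.702788 = 226.96656496 now.
Offer 251 ≥ 226.96656496, so the husband accepts.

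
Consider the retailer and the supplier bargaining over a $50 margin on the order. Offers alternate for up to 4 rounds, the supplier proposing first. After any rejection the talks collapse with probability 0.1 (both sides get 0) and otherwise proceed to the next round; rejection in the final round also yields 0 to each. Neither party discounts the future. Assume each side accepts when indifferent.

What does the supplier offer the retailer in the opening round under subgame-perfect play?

40.95

By backward induction:
Round 4 (the retailer proposes): rejection yields 0 for the supplier; the retailer offers 0 and keeps 50.
Round 3 (the supplier proposes): rejecting gives the retailer an expected 0.9 × 50 = 45. The supplier offers 45 and keeps 50 − 45 = 5.
Round 2 (the retailer proposes): rejecting gives the supplier an expected 0.9 × 5 = 4.5; the retailer offers that and keeps 45.5.
Round 1 (the supplier proposes): rejecting gives the retailer an expected 0.9 × 45.5 = 40.95; the supplier offers that and keeps 9.05.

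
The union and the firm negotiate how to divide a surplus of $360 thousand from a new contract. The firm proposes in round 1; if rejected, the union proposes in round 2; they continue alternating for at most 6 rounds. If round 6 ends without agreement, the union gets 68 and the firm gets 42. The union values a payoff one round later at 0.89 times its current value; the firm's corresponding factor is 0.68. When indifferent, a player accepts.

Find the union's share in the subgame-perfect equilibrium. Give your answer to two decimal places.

Round 6 (the union proposes): the firm gets 42 if talks fail, so the union offers 42 and keeps 318.
Round 5 (the firm proposes): the union can get 318 next round, worth 0.89 × 318 = 283.02 now; the firm offers that and keeps 76.98.
Round 4 (the union proposes): the firm can get 76.98 next round, worth 0.68 × 76.98 = 52.3464 now; the union offers that and keeps 307.6536.
Round 3 (the firm proposes): the union can get 307.6536 next round, worth 0.89 × 307.6536 = 273.811704 now, so the firm offers 273.811704, keeping 86.188296.
Round 2 (the union proposes): the firm can get 86.188296 next round, worth 0.68 × 86.188296 = 58.60804128 now. The union offers 58.60804128 and keeps 360 − 58.60804128 = 301.39195872.
Round 1 (the firm proposes): the union can get 301.39195872 next round, worth 0.89 × 301.39195872 = 268.2388432608 now. The firm offers 268.2388432608 and keeps 360 − 268.2388432608 = 91.7611567392.

268.24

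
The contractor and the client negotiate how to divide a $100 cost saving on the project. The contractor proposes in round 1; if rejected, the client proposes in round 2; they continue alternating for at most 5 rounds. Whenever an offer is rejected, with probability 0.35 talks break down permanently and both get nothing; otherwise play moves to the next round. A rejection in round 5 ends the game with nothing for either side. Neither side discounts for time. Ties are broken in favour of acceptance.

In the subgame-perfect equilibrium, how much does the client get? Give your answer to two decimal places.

Round 5 (the contractor proposes): rejection yields 0 for the client; the contractor offers 0 and keeps 100.
Round 4 (the client proposes): rejecting gives the contractor an expected 0.65 × 100 = 65, so the client offers 65, keeping 35.
Round 3 (the contractor proposes): rejecting gives the client an expected 0.65 × 35 = 22.75, so the contractor offers 22.75, keeping 77.25.
Round 2 (the client proposes): rejecting gives the contractor an expected 0.65 × 77.25 = 50.2125, so the client offers 50.2125, keeping 49.7875.
Round 1 (the contractor proposes): rejecting gives the client an expected 0.65 × 49.7875 = 32.361875; the contractor offers that and keeps 67.638125.

32.36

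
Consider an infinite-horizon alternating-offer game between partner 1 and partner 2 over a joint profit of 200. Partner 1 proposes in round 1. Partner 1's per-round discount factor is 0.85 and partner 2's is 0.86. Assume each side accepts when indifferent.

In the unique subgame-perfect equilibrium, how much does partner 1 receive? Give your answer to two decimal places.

In a stationary SPE each proposer offers the other exactly their discounted continuation value.
If partner 1 keeps x when proposing and partner 2 keeps y when proposing, then x = 200 − 0.86y and y = 200 − 0.85x.
Solving: x = 200(1 − 0.86) / (1 − 0.85·0.86) = 28 / 0.269 ≈ 104.0892.
Partner 2 gets 200 − 104.0892 ≈ 95.9108.

104.09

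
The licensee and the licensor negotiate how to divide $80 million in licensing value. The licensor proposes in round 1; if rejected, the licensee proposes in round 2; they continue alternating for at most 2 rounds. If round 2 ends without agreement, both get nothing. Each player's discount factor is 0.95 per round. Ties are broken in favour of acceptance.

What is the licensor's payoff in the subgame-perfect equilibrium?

4

Round 2 (the licensee proposes): rejection yields 0 for the licensor; the licensee offers 0 and keeps 80.
Round 1 (the licensor proposes): the licensee can get 80 next round, worth 0.95 × 80 = 76 now, so the licensor offers 76, keeping 4.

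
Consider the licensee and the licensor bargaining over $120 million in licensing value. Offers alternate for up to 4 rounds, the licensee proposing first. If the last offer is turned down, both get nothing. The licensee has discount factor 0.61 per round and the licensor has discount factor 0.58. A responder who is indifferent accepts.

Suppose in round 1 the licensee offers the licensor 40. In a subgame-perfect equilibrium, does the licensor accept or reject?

Reject

Round 4 (the licensor proposes): rejection yields 0 for the licensee; the licensor offers 0 and keeps 120.
Round 3 (the licensee proposes): the licensor can get 120 next round, worth 0.58 × 120 = 69.6 now. The licensee offers 69.6 and keeps 120 − 69.6 = 50.4.
Round 2 (the licensor proposes): the licensee can get 50.4 next round, worth 0.61 × 50.4 = 30.744 now; the licensor offers that and keeps 89.256.
So by rejecting in round 1, the licensor gets 89.256 next round, worth 0.58 × 89.256 = 51.76848 now.
Offer 40 < 51.76848, so the licensor rejects.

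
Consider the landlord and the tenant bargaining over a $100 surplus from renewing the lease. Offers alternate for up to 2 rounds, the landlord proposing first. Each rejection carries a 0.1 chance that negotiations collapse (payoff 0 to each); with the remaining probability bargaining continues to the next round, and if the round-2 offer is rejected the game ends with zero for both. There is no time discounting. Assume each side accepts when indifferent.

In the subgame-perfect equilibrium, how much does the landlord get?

Round 2 (the tenant proposes): the landlord will accept anything ≥ 0, so the tenant offers 0 and keeps 100.
Round 1 (the landlord proposes): rejecting gives the tenant an expected 0.9 × 100 = 90, so the landlord offers 90, keeping 10.

10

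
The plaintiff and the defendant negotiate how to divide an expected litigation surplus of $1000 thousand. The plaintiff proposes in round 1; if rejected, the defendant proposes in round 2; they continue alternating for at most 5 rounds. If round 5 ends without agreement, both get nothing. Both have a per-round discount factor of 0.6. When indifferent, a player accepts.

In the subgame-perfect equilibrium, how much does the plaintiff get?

673.6

Work backward from the last round.
Round 5 (the plaintiff proposes): rejection yields 0 for the defendant; the plaintiff offers 0 and keeps 1000.
Round 4 (the defendant proposes): the plaintiff can get 1000 next round, worth 0.6 × 1000 = 600 now, so the defendant offers 600, keeping 400.
Round 3 (the plaintiff proposes): the defendant can get 400 next round, worth 0.6 × 400 = 240 now, so the plaintiff offers 240, keeping 760.
Round 2 (the defendant proposes): the plaintiff can get 760 next round, worth 0.6 × 760 = 456 now. The defendant offers 456 and keeps 1000 − 456 = 544.
Round 1 (the plaintiff proposes): the defendant can get 544 next round, worth 0.6 × 544 = 326.4 now. The plaintiff offers 326.4 and keeps 1000 − 326.4 = 673.6.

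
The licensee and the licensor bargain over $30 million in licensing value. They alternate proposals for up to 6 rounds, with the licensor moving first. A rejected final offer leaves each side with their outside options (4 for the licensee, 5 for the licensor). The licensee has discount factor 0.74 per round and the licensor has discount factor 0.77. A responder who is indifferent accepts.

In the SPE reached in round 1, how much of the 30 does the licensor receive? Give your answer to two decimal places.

15.98

Round 6 (the licensee proposes): the licensor gets 5 if talks fail, so the licensee offers 5 and keeps 25.
Round 5 (the licensor proposes): the licensee can get 25 next round, worth 0.74 × 25 = 18.5 now, so the licensor offers 18.5, keeping 11.5.
Round 4 (the licensee proposes): the licensor can get 11.5 next round, worth 0.77 × 11.5 = 8.855 now, so the licensee offers 8.855, keeping 21.145.
Round 3 (the licensor proposes): the licensee can get 21.145 next round, worth 0.74 × 21.145 = 15.6473 now, so the licensor offers 15.6473, keeping 14.3527.
Round 2 (the licensee proposes): the licensor can get 14.3527 next round, worth 0.77 × 14.3527 = 11.051579 now, so the licensee offers 11.051579, keeping 18.948421.
Round 1 (the licensor proposes): the licensee can get 18.948421 next round, worth 0.74 × 18.948421 = 14.02183154 now. The licensor offers 14.02183154 and keeps 30 − 14.02183154 = 15.97816846.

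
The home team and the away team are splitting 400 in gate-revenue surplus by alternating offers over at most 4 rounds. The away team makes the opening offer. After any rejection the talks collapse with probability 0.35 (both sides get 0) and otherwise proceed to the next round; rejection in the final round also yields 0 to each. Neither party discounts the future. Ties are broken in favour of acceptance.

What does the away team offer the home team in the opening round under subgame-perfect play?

200.85

By backward induction:
Round 4 (the home team proposes): rejection yields 0 for the away team; the home team offers 0 and keeps 400.
Round 3 (the away team proposes): rejecting gives the home team an expected 0.65 × 400 = 260. The away team offers 260 and keeps 400 − 260 = 140.
Round 2 (the home team proposes): rejecting gives the away team an expected 0.65 × 140 = 91, so the home team offers 91, keeping 309.
Round 1 (the away team proposes): rejecting gives the home team an expected 0.65 × 309 = 200.85, so the away team offers 200.85, keeping 199.15.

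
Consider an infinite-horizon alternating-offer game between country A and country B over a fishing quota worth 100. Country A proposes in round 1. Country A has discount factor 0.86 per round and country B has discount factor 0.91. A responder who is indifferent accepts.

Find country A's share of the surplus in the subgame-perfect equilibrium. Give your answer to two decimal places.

41.40

In a stationary SPE each proposer offers the other exactly their discounted continuation value.
If country A keeps x when proposing and country B keeps y when proposing, then x = 100 − 0.91y and y = 100 − 0.86x.
Solving: x = 100(1 − 0.91) / (1 − 0.86·0.91) = 9 / 0.2174 ≈ 41.3983.
Country B gets 100 − 41.3983 ≈ 58.6017.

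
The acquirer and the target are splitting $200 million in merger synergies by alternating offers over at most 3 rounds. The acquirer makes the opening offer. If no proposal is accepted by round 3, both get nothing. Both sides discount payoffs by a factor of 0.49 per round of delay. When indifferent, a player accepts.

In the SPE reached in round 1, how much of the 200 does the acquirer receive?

150.02

Round 3 (the acquirer proposes): the target will accept anything ≥ 0, so the acquirer offers 0 and keeps 200.
Round 2 (the target proposes): the acquirer can get 200 next round, worth 0.49 × 200 = 98 now. The target offers 98 and keeps 200 − 98 = 102.
Round 1 (the acquirer proposes): the target can get 102 next round, worth 0.49 × 102 = 49.98 now; the acquirer offers that and keeps 150.02.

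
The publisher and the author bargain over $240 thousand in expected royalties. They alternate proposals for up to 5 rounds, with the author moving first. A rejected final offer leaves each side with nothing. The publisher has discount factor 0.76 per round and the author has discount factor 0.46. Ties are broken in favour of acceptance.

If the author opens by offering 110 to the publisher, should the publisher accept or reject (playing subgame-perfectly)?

Round 5 (the author proposes): rejection yields 0 for the publisher; the author offers 0 and keeps 240.
Round 4 (the publisher proposes): the author can get 240 next round, worth 0.46 × 240 = 110.4 now; the publisher offers that and keeps 129.6.
Round 3 (the author proposes): the publisher can get 129.6 next round, worth 0.76 × 129.6 = 98.496 now; the author offers that and keeps 141.504.
Round 2 (the publisher proposes): the author can get 141.504 next round, worth 0.46 × 141.504 = 65.09184 now. The publisher offers 65.09184 and keeps 240 − 65.09184 = 174.90816.
So by rejecting in round 1, the publisher gets 174.90816 next round, worth 0.76 × 174.90816 = 132.9302016 now.
Offer 110 < 132.9302016, so the publisher rejects.

Reject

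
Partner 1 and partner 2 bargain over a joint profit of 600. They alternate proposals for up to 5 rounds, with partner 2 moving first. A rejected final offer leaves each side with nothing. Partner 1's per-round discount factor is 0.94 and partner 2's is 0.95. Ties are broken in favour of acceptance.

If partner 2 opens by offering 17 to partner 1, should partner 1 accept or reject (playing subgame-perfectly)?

Reject

Work out partner 1's continuation value if the offer is rejected.
Round 5 (partner 2 proposes): partner 1 will accept anything ≥ 0, so partner 2 offers 0 and keeps 600.
Round 4 (partner 1 proposes): partner 2 can get 600 next round, worth 0.95 × 600 = 570 now; partner 1 offers that and keeps 30.
Round 3 (partner 2 proposes): partner 1 can get 30 next round, worth 0.94 × 30 = 28.2 now; partner 2 offers that and keeps 571.8.
Round 2 (partner 1 proposes): partner 2 can get 571.8 next round, worth 0.95 × 571.8 = 543.21 now. Partner 1 offers 543.21 and keeps 600 − 543.21 = 56.79.
So by rejecting in round 1, partner 1 gets 56.79 next round, worth 0.94 × 56.79 = 53.3826 now.
Offer 17 < 53.3826, so partner 1 rejects.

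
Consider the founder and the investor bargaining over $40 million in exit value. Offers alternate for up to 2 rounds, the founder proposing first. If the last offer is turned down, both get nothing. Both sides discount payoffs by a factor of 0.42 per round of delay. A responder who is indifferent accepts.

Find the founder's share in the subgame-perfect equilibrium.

Round 2 (the investor proposes): the founder will accept anything ≥ 0, so the investor offers 0 and keeps 40.
Round 1 (the founder proposes): the investor can get 40 next round, worth 0.42 × 40 = 16.8 now. The founder offers 16.8 and keeps 40 − 16.8 = 23.2.

23.2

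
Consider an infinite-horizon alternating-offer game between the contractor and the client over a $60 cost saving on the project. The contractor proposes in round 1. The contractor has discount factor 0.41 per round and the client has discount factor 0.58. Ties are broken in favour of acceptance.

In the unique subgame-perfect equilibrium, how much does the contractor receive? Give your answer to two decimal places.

In a stationary SPE each proposer offers the other exactly their discounted continuation value.
If the contractor keeps x when proposing and the client keeps y when proposing, then x = 60 − 0.58y and y = 60 − 0.41x.
Solving: x = 60(1 − 0.58) / (1 − 0.41·0.58) = 25.2 / 0.7622 ≈ 33.0622.
The client gets 60 − 33.0622 ≈ 26.9378.

33.06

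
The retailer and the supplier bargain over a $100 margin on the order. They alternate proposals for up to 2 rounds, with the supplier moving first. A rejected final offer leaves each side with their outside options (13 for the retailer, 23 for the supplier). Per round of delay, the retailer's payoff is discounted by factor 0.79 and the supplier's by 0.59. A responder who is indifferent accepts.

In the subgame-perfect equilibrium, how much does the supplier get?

By backward induction:
Round 2 (the retailer proposes): the supplier gets 23 if talks fail, so the retailer offers 23 and keeps 77.
Round 1 (the supplier proposes): the retailer can get 77 next round, worth 0.79 × 77 = 60.83 now; the supplier offers that and keeps 39.17.

39.17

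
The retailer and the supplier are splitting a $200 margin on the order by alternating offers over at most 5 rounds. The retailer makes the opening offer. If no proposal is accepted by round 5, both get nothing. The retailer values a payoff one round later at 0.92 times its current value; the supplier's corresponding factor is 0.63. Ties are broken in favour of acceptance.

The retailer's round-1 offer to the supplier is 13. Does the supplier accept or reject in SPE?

Round 5 (the retailer proposes): rejection yields 0 for the supplier; the retailer offers 0 and keeps 200.
Round 4 (the supplier proposes): the retailer can get 200 next round, worth 0.92 × 200 = 184 now, so the supplier offers 184, keeping 16.
Round 3 (the retailer proposes): the supplier can get 16 next round, worth 0.63 × 16 = 10.08 now. The retailer offers 10.08 and keeps 200 − 10.08 = 189.92.
Round 2 (the supplier proposes): the retailer can get 189.92 next round, worth 0.92 × 189.92 = 174.7264 now; the supplier offers that and keeps 25.2736.
So by rejecting in round 1, the supplier gets 25.2736 next round, worth 0.63 × 25.2736 = 15.922368 now.
Offer 13 < 15.922368, so the supplier rejects.

Reject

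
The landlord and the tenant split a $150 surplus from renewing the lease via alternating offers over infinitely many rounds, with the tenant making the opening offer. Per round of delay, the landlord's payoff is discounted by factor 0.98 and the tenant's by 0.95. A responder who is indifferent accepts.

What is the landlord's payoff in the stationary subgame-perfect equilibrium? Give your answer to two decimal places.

When the tenant proposes, the landlord accepts any offer worth at least 0.98 times what the landlord would get by proposing next round; and vice versa.
This gives x = 150 − 0.98y and y = 150 − 0.95x, where x and y are each side's share when it proposes.
Hence (1 − 0.98·0.95)x = 150(1 − 0.98), i.e. 0.069·x = 3.
x ≈ 43.4783; the landlord's share is 150 − x ≈ 106.5217.

106.52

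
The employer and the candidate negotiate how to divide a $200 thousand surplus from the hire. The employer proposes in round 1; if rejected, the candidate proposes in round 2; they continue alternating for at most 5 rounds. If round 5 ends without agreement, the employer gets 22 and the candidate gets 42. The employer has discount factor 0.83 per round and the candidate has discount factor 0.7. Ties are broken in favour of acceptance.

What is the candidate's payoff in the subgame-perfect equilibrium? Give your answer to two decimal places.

51.81

Round 5 (the employer proposes): the candidate gets 42 if talks fail, so the employer offers 42 and keeps 158.
Round 4 (the candidate proposes): the employer can get 158 next round, worth 0.83 × 158 = 131.14 now. The candidate offers 131.14 and keeps 200 − 131.14 = 68.86.
Round 3 (the employer proposes): the candidate can get 68.86 next round, worth 0.7 × 68.86 = 48.202 now. The employer offers 48.202 and keeps 200 − 48.202 = 151.798.
Round 2 (the candidate proposes): the employer can get 151.798 next round, worth 0.83 × 151.798 = 125.99234 now, so the candidate offers 125.99234, keeping 74.00766.
Round 1 (the employer proposes): the candidate can get 74.00766 next round, worth 0.7 × 74.00766 = 51.805362 now. The employer offers 51.805362 and keeps 200 − 51.805362 = 148.194638.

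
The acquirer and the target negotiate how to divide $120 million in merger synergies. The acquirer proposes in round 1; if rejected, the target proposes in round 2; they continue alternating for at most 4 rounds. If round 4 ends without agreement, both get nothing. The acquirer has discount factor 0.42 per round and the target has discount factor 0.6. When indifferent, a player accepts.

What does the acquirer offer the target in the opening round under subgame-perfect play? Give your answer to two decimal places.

59.90

Solve by backward induction from round 4.
Round 4 (the target proposes): the acquirer will accept anything ≥ 0, so the target offers 0 and keeps 120.
Round 3 (the acquirer proposes): the target can get 120 next round, worth 0.6 × 120 = 72 now, so the acquirer offers 72, keeping 48.
Round 2 (the target proposes): the acquirer can get 48 next round, worth 0.42 × 48 = 20.16 now; the target offers that and keeps 99.84.
Round 1 (the acquirer proposes): the target can get 99.84 next round, worth 0.6 × 99.84 = 59.904 now; the acquirer offers that and keeps 60.096.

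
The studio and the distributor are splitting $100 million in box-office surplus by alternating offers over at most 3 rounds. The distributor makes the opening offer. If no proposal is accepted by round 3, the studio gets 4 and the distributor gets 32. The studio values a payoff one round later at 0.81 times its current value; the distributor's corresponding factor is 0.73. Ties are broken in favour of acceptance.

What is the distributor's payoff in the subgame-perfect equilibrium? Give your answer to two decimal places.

Solve by backward induction from round 3.
Round 3 (the distributor proposes): the studio gets 4 if talks fail, so the distributor offers 4 and keeps 96.
Round 2 (the studio proposes): the distributor can get 96 next round, worth 0.73 × 96 = 70.08 now. The studio offers 70.08 and keeps 100 − 70.08 = 29.92.
Round 1 (the distributor proposes): the studio can get 29.92 next round, worth 0.81 × 29.92 = 24.2352 now. The distributor offers 24.2352 and keeps 100 − 24.2352 = 75.7648.

75.76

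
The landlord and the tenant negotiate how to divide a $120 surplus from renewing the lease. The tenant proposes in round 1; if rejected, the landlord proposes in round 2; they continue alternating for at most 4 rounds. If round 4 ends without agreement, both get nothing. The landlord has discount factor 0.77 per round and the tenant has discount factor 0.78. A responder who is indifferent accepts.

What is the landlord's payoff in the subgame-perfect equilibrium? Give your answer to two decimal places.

75.82

Round 4 (the landlord proposes): the tenant will accept anything ≥ 0, so the landlord offers 0 and keeps 120.
Round 3 (the tenant proposes): the landlord can get 120 next round, worth 0.77 × 120 = 92.4 now. The tenant offers 92.4 and keeps 120 − 92.4 = 27.6.
Round 2 (the landlord proposes): the tenant can get 27.6 next round, worth 0.78 × 27.6 = 21.528 now; the landlord offers that and keeps 98.472.
Round 1 (the tenant proposes): the landlord can get 98.472 next round, worth 0.77 × 98.472 = 75.82344 now; the tenant offers that and keeps 44.17656.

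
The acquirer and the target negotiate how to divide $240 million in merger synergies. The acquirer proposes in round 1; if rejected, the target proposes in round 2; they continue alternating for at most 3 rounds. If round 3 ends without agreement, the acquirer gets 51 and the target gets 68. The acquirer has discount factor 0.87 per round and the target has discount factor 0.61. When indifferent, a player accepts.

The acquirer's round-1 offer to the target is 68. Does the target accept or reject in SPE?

Round 3 (the acquirer proposes): the target gets 68 if talks fail, so the acquirer offers 68 and keeps 172.
Round 2 (the target proposes): the acquirer can get 172 next round, worth 0.87 × 172 = 149.64 now; the target offers that and keeps 90.36.
So by rejecting in round 1, the target gets 90.36 next round, worth 0.61 × 90.36 = 55.1196 now.
Offer 68 ≥ 55.1196, so the target accepts.

Accept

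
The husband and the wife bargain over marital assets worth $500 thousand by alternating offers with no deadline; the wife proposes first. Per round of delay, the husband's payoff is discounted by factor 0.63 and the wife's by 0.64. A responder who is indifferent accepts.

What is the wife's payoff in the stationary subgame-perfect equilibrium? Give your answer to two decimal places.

309.99

When the wife proposes, the husband accepts any offer worth at least 0.63 times what the husband would get by proposing next round; and vice versa.
This gives x = 500 − 0.63y and y = 500 − 0.64x, where x and y are each side's share when it proposes.
Hence (1 − 0.63·0.64)x = 500(1 − 0.63), i.e. 0.5968·x = 185.
x ≈ 309.9866; the husband's share is 500 − x ≈ 190.0134.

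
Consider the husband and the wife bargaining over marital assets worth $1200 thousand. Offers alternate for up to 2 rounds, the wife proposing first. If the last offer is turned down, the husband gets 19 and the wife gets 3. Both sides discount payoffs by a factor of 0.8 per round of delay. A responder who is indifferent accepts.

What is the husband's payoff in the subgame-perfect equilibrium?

957.6

Round 2 (the husband proposes): the wife gets 3 if talks fail, so the husband offers 3 and keeps 1197.
Round 1 (the wife proposes): the husband can get 1197 next round, worth 0.8 × 1197 = 957.6 now; the wife offers that and keeps 242.4.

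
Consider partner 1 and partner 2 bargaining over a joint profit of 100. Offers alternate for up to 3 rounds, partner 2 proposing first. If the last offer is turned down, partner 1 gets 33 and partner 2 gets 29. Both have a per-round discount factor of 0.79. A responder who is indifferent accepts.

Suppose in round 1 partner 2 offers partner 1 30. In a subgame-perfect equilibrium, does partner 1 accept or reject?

Reject

Round 3 (partner 2 proposes): partner 1 gets 33 if talks fail, so partner 2 offers 33 and keeps 67.
Round 2 (partner 1 proposes): partner 2 can get 67 next round, worth 0.79 × 67 = 52.93 now, so partner 1 offers 52.93, keeping 47.07.
So by rejecting in round 1, partner 1 gets 47.07 next round, worth 0.79 × 47.07 = 37.1853 now.
Offer 30 < 37.1853, so partner 1 rejects.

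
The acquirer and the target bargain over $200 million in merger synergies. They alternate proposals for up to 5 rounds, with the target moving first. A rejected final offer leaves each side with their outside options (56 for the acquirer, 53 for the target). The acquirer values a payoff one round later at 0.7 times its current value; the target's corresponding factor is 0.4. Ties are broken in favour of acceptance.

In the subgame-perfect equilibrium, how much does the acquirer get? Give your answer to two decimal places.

111.91

By backward induction:
Round 5 (the target proposes): the acquirer gets 56 if talks fail, so the target offers 56 and keeps 144.
Round 4 (the acquirer proposes): the target can get 144 next round, worth 0.4 × 144 = 57.6 now, so the acquirer offers 57.6, keeping 142.4.
Round 3 (the target proposes): the acquirer can get 142.4 next round, worth 0.7 × 142.4 = 99.68 now, so the target offers 99.68, keeping 100.32.
Round 2 (the acquirer proposes): the target can get 100.32 next round, worth 0.4 × 100.32 = 40.128 now; the acquirer offers that and keeps 159.872.
Round 1 (the target proposes): the acquirer can get 159.872 next round, worth 0.7 × 159.872 = 111.9104 now. The target offers 111.9104 and keeps 200 − 111.9104 = 88.0896.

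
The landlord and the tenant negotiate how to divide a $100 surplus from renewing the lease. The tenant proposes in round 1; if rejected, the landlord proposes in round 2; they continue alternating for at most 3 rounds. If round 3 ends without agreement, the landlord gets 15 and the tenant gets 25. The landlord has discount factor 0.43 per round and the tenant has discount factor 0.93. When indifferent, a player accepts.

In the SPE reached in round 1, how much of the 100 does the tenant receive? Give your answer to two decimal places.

90.99

Round 3 (the tenant proposes): the landlord gets 15 if talks fail, so the tenant offers 15 and keeps 85.
Round 2 (the landlord proposes): the tenant can get 85 next round, worth 0.93 × 85 = 79.05 now, so the landlord offers 79.05, keeping 20.95.
Round 1 (the tenant proposes): the landlord can get 20.95 next round, worth 0.43 × 20.95 = 9.0085 now; the tenant offers that and keeps 90.9915.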